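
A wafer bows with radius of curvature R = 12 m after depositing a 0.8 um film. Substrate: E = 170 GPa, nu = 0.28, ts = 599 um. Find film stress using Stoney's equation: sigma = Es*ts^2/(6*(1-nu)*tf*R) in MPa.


Step 1: Compute numerator: Es * ts^2 = 170 * 599^2 = 60996170 (GPa*um^2)
Step 2: Compute denominator (R in um): 6*(1-nu)*tf*R = 6*0.72*0.8*12e6 = 41472000.0 (um^2)
Step 3: sigma (GPa) = 60996170 / 41472000.0 = 1.47078e+00 GPa
Step 4: Convert to MPa (x1000): sigma = 1470.8 MPa


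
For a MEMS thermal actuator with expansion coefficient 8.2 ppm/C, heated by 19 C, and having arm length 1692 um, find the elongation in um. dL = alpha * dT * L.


Step 1: Convert CTE: alpha = 8.2 ppm/C = 8.2e-6 /C
Step 2: dL = 8.2e-6 * 19 * 1692
dL = 0.2636 um


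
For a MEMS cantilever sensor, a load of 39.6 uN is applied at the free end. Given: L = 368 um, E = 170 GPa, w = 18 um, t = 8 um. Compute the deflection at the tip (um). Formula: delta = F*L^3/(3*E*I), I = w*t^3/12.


Step 1: Calculate the second moment of area.
I = w * t^3 / 12 = 18 * 8^3 / 12 = 768.0 um^4
Step 2: Convert E to consistent units (1 GPa = 1000 uN/um^2).
E = 170 GPa = 170000 uN/um^2
Step 3: Calculate tip deflection.
delta = F * L^3 / (3 * E * I)
delta = 39.6 * 368^3 / (3 * 170000 * 768.0)
delta = 5.0386 um


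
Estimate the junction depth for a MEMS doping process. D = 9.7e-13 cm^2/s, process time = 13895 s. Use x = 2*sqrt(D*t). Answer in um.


Step 1: Compute D*t = 9.7e-13 * 13895 = 1.347815e-08 cm^2
Step 2: sqrt(D*t) = 1.16095e-04 cm
Step 3: x = 2 * 1.16095e-04 cm = 2.3219e-04 cm
Step 4: Convert to um (1 cm = 1e4 um): x = 2.322 um


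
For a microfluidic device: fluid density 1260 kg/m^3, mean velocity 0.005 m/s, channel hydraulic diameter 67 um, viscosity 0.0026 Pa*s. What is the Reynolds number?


Step 1: Convert Dh to meters: Dh = 67e-6 m
Step 2: Re = rho * v * Dh / mu
Re = 1260 * 0.005 * 67e-6 / 0.0026
Re = 0.162


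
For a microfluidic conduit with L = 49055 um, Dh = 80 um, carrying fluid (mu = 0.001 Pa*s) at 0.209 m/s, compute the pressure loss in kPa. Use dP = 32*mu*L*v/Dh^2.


Step 1: Convert to SI: L = 49055e-6 m, Dh = 80e-6 m
Step 2: dP = 32 * 0.001 * 49055e-6 * 0.209 / (80e-6)^2
Step 3: dP = 51262.48 Pa
Step 4: Convert to kPa: dP = 51.26 kPa


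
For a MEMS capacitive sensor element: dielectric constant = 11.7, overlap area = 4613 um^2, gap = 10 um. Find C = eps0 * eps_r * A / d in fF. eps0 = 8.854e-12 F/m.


Step 1: Convert area to m^2: A = 4613e-12 m^2
Step 2: Convert gap to m: d = 10e-6 m
Step 3: C = eps0 * eps_r * A / d
C = 8.854e-12 * 11.7 * 4613e-12 / 10e-6
Step 4: Convert to fF (multiply by 1e15).
C = 47.79 fF


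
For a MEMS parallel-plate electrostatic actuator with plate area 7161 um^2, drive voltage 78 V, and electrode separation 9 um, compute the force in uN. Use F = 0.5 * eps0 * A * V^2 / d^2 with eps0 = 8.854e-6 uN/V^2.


Step 1: Identify parameters.
eps0 = 8.854e-6 uN/V^2, A = 7161 um^2, V = 78 V, d = 9 um
Step 2: Compute V^2 = 78^2 = 6084
Step 3: Compute d^2 = 9^2 = 81
Step 4: F = 0.5 * 8.854e-6 * 7161 * 6084 / 81
F = 2.381 uN


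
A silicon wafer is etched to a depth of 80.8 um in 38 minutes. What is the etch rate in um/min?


Step 1: Etch rate = depth / time
Step 2: rate = 80.8 / 38
rate = 2.126 um/min


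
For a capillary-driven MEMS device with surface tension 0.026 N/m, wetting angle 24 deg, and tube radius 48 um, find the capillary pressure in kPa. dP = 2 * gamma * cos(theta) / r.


Step 1: cos(24 deg) = 0.9135
Step 2: Convert r to m: r = 48e-6 m
Step 3: dP = 2 * 0.026 * 0.9135 / 48e-6 = 989.6 Pa
Step 4: Convert Pa to kPa (divide by 1000).
dP = 0.99 kPa


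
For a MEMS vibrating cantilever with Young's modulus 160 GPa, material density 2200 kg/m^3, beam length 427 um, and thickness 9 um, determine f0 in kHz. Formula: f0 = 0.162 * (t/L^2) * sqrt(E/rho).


Step 1: Convert units to SI.
t_SI = 9e-6 m, L_SI = 427e-6 m
Step 2: Calculate sqrt(E/rho).
sqrt(160e9 / 2200) = 8528.03 m/s
Step 3: Compute f0.
f0 = 0.162 * 9e-6 / (427e-6)^2 * 8528.03 = 68194.7 Hz = 68.19 kHz


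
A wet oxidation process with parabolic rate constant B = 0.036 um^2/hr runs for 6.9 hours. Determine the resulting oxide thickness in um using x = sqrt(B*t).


Step 1: Compute B*t = 0.036 * 6.9 = 0.2484
Step 2: x = sqrt(0.2484)
x = 0.498 um


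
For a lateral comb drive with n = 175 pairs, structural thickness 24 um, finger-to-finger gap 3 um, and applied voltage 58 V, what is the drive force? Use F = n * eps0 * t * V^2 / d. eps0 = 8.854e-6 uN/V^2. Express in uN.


Step 1: Parameters: n=175, eps0=8.854e-6 uN/V^2, t=24 um, V=58 V, d=3 um
Step 2: V^2 = 3364
Step 3: F = 175 * 8.854e-6 * 24 * 3364 / 3
F = 41.699 uN


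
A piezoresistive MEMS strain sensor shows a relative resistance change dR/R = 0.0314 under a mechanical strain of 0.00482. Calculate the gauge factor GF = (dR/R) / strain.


Step 1: Identify values.
dR/R = 0.0314, strain = 0.00482
Step 2: GF = (dR/R) / strain = 0.0314 / 0.00482
GF = 6.5


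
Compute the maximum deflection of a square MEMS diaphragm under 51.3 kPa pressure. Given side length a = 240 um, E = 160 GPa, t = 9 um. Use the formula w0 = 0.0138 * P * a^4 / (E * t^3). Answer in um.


Step 1: Convert pressure to compatible units (E is in GPa, so P in GPa).
P = 51.3 kPa = 51.3e-6 GPa
Step 2: Compute numerator: 0.0138 * P * a^4.
a^4 = 240^4 = 3317760000
numerator = 0.0138 * 51.3e-6 * 3317760000 = 2.3488e+03
Step 3: Compute denominator: E * t^3 = 160 * 9^3 = 116640
Step 4: w0 = numerator / denominator = 2.3488e+03 / 116640 = 0.0201 um


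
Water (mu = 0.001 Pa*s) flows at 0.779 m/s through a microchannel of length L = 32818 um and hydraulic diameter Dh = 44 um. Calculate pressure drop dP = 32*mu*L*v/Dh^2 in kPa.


Step 1: Convert to SI: L = 32818e-6 m, Dh = 44e-6 m
Step 2: dP = 32 * 0.001 * 32818e-6 * 0.779 / (44e-6)^2
Step 3: dP = 422565.65 Pa
Step 4: Convert to kPa: dP = 422.57 kPa


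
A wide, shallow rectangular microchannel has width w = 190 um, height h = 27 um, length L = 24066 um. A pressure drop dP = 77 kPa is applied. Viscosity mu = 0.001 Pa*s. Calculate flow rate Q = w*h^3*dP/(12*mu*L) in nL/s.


Step 1: Convert all dimensions to SI (meters).
w = 190e-6 m, h = 27e-6 m, L = 24066e-6 m, dP = 77e3 Pa
Step 2: Q = w * h^3 * dP / (12 * mu * L)
Q = 190e-6 * (27e-6)^3 * 77e3 / (12 * 0.001 * 24066e-6) = 9.9712696e-10 m^3/s
Step 3: Convert Q from m^3/s to nL/s (1 m^3 = 1e12 nL, so multiply by 1e12).
Q = 997.127 nL/s


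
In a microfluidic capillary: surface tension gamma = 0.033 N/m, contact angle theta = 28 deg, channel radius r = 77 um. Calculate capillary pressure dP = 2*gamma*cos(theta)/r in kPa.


Step 1: cos(28 deg) = 0.8829
Step 2: Convert r to m: r = 77e-6 m
Step 3: dP = 2 * 0.033 * 0.8829 / 77e-6 = 756.8 Pa
Step 4: Convert Pa to kPa (divide by 1000).
dP = 0.76 kPa


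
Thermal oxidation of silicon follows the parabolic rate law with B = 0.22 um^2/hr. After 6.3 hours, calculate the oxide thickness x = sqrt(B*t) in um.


Step 1: Compute B*t = 0.22 * 6.3 = 1.386
Step 2: x = sqrt(1.386)
x = 1.177 um


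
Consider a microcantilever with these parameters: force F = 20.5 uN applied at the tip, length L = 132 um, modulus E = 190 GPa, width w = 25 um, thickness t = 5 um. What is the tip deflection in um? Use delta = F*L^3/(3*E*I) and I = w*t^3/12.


Step 1: Calculate the second moment of area.
I = w * t^3 / 12 = 25 * 5^3 / 12 = 260.4167 um^4
Step 2: Convert E to consistent units (1 GPa = 1000 uN/um^2).
E = 190 GPa = 190000 uN/um^2
Step 3: Calculate tip deflection.
delta = F * L^3 / (3 * E * I)
delta = 20.5 * 132^3 / (3 * 190000 * 260.4167)
delta = 0.3176 um


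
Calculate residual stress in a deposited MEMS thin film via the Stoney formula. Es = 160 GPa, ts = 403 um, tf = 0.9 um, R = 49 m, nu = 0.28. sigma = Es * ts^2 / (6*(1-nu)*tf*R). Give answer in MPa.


Step 1: Compute numerator: Es * ts^2 = 160 * 403^2 = 25985440 (GPa*um^2)
Step 2: Compute denominator (R in um): 6*(1-nu)*tf*R = 6*0.72*0.9*49e6 = 190512000.0 (um^2)
Step 3: sigma (GPa) = 25985440 / 190512000.0 = 1.36398e-01 GPa
Step 4: Convert to MPa (x1000): sigma = 136.4 MPa


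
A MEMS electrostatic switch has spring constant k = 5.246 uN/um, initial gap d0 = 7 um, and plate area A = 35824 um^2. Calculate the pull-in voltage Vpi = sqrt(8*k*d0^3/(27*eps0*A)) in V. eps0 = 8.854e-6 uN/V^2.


Step 1: Compute numerator: 8 * k * d0^3 = 8 * 5.246 * 7^3 = 14395.024
Step 2: Compute denominator: 27 * eps0 * A = 27 * 8.854e-6 * 35824 = 8.564014
Step 3: Vpi = sqrt(14395.024 / 8.564014)
Vpi = 41.0 V


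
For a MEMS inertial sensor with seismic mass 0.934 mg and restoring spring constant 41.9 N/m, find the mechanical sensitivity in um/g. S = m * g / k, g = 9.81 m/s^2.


Step 1: Convert mass: m = 0.934 mg = 9.34e-07 kg
Step 2: S = m * g / k = 9.34e-07 * 9.81 / 41.9
Step 3: S = 2.19e-07 m/g
Step 4: Convert to um/g: S = 0.219 um/g


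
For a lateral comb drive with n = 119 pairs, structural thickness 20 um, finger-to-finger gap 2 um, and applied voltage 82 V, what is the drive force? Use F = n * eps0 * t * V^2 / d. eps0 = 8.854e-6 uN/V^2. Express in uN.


Step 1: Parameters: n=119, eps0=8.854e-6 uN/V^2, t=20 um, V=82 V, d=2 um
Step 2: V^2 = 6724
Step 3: F = 119 * 8.854e-6 * 20 * 6724 / 2
F = 70.846 uN


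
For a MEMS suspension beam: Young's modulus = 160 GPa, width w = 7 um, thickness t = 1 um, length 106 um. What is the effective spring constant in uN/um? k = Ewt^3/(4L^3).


Step 1: Convert E to consistent units (1 GPa = 1000 uN/um^2).
E = 160 GPa = 160000 uN/um^2
Step 2: Compute t^3 = 1^3 = 1
Step 3: Compute L^3 = 106^3 = 1191016
Step 4: k = 160000 * 7 * 1 / (4 * 1191016)
k = 0.2351 uN/um


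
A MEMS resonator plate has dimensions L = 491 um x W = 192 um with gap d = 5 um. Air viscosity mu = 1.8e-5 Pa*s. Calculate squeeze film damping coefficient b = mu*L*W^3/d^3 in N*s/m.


Step 1: Convert to SI.
L = 491e-6 m, W = 192e-6 m, d = 5e-6 m
Step 2: W^3 = (192e-6)^3 = 7.08e-12 m^3
Step 3: d^3 = (5e-6)^3 = 1.25e-16 m^3
Step 4: b = 1.8e-5 * 491e-6 * 7.08e-12 / 1.25e-16
b = 5.00e-04 N*s/m


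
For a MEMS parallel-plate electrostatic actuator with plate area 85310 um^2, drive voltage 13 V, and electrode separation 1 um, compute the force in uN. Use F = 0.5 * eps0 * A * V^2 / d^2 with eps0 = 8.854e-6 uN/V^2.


Step 1: Identify parameters.
eps0 = 8.854e-6 uN/V^2, A = 85310 um^2, V = 13 V, d = 1 um
Step 2: Compute V^2 = 13^2 = 169
Step 3: Compute d^2 = 1^2 = 1
Step 4: F = 0.5 * 8.854e-6 * 85310 * 169 / 1
F = 63.826 uN


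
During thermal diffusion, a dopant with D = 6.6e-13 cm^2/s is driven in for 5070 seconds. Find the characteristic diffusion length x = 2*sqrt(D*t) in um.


Step 1: Compute D*t = 6.6e-13 * 5070 = 3.3462e-09 cm^2
Step 2: sqrt(D*t) = 5.78463e-05 cm
Step 3: x = 2 * 5.78463e-05 cm = 1.156926e-04 cm
Step 4: Convert to um (1 cm = 1e4 um): x = 1.157 um


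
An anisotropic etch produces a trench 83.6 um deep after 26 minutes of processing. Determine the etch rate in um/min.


Step 1: Etch rate = depth / time
Step 2: rate = 83.6 / 26
rate = 3.215 um/min


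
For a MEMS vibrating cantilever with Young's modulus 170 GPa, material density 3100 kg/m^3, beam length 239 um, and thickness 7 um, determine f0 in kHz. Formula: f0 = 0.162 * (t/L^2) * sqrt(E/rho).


Step 1: Convert units to SI.
t_SI = 7e-6 m, L_SI = 239e-6 m
Step 2: Calculate sqrt(E/rho).
sqrt(170e9 / 3100) = 7405.32 m/s
Step 3: Compute f0.
f0 = 0.162 * 7e-6 / (239e-6)^2 * 7405.32 = 147014.8 Hz = 147.01 kHz


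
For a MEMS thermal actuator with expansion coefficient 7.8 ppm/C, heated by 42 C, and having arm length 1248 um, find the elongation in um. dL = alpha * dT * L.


Step 1: Convert CTE: alpha = 7.8 ppm/C = 7.8e-6 /C
Step 2: dL = 7.8e-6 * 42 * 1248
dL = 0.4088 um


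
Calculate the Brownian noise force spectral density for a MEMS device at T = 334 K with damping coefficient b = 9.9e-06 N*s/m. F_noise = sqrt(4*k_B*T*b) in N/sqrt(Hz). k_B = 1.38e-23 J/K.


Step 1: Compute 4 * k_B * T * b
= 4 * 1.38e-23 * 334 * 9.9e-06
= 1.8252e-25 N^2/Hz
Step 2: F_noise = sqrt(1.8252e-25)
F_noise = 4.27e-13 N/sqrt(Hz)


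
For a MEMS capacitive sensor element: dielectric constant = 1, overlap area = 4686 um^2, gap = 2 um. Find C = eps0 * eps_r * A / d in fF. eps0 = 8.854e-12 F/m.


Step 1: Convert area to m^2: A = 4686e-12 m^2
Step 2: Convert gap to m: d = 2e-6 m
Step 3: C = eps0 * eps_r * A / d
C = 8.854e-12 * 1 * 4686e-12 / 2e-6
Step 4: Convert to fF (multiply by 1e15).
C = 20.74 fF


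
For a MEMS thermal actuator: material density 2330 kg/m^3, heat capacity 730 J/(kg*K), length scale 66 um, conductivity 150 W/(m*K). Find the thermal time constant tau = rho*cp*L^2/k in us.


Step 1: Convert L to m: L = 66e-6 m
Step 2: L^2 = (66e-6)^2 = 4.356e-09 m^2
Step 3: tau = 2330 * 730 * 4.356e-09 / 150 = 4.939414e-05 s
Step 4: Convert to microseconds (multiply by 1e6).
tau = 49.394 us


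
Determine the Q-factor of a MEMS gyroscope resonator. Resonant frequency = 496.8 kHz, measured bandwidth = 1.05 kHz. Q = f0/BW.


Step 1: Q = f0 / bandwidth
Step 2: Q = 496.8 / 1.05
Q = 473.1


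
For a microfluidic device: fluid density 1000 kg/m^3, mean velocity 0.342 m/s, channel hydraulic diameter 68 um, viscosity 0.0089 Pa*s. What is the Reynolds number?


Step 1: Convert Dh to meters: Dh = 68e-6 m
Step 2: Re = rho * v * Dh / mu
Re = 1000 * 0.342 * 68e-6 / 0.0089
Re = 2.613


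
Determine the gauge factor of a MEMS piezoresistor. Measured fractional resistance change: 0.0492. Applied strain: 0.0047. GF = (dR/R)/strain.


Step 1: Identify values.
dR/R = 0.0492, strain = 0.0047
Step 2: GF = (dR/R) / strain = 0.0492 / 0.0047
GF = 10.5


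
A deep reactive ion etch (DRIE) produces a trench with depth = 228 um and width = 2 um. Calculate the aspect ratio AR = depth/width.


Step 1: AR = depth / width
Step 2: AR = 228 / 2
AR = 114.0


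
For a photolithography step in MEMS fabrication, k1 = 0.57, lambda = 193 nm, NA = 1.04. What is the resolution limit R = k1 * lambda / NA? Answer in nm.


Step 1: Identify values: k1 = 0.57, lambda = 193 nm, NA = 1.04
Step 2: R = k1 * lambda / NA
R = 0.57 * 193 / 1.04
R = 105.8 nm


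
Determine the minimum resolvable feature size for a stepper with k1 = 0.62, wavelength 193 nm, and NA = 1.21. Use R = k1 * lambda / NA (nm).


Step 1: Identify values: k1 = 0.62, lambda = 193 nm, NA = 1.21
Step 2: R = k1 * lambda / NA
R = 0.62 * 193 / 1.21
R = 98.9 nm


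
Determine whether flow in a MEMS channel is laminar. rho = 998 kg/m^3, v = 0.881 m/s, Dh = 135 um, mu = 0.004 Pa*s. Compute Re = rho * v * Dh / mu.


Step 1: Convert Dh to meters: Dh = 135e-6 m
Step 2: Re = rho * v * Dh / mu
Re = 998 * 0.881 * 135e-6 / 0.004
Re = 29.674
Since Re = 29.674 is below ~2300, the flow is laminar.


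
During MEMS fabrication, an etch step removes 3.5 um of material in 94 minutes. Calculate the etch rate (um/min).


Step 1: Etch rate = depth / time
Step 2: rate = 3.5 / 94
rate = 0.037 um/min


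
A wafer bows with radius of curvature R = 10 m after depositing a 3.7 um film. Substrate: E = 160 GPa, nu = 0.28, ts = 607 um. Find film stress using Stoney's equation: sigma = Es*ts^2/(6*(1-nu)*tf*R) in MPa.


Step 1: Compute numerator: Es * ts^2 = 160 * 607^2 = 58951840 (GPa*um^2)
Step 2: Compute denominator (R in um): 6*(1-nu)*tf*R = 6*0.72*3.7*10e6 = 159840000.0 (um^2)
Step 3: sigma (GPa) = 58951840 / 159840000.0 = 3.68818e-01 GPa
Step 4: Convert to MPa (x1000): sigma = 368.8 MPa


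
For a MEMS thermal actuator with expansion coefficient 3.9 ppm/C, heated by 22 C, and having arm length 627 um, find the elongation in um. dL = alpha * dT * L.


Step 1: Convert CTE: alpha = 3.9 ppm/C = 3.9e-6 /C
Step 2: dL = 3.9e-6 * 22 * 627
dL = 0.0538 um


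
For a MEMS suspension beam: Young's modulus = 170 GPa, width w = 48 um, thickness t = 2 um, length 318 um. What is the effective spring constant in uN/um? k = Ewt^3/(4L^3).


Step 1: Convert E to consistent units (1 GPa = 1000 uN/um^2).
E = 170 GPa = 170000 uN/um^2
Step 2: Compute t^3 = 2^3 = 8
Step 3: Compute L^3 = 318^3 = 32157432
Step 4: k = 170000 * 48 * 8 / (4 * 32157432)
k = 0.5075 uN/um


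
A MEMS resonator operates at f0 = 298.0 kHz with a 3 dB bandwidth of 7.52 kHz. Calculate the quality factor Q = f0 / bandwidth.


Step 1: Q = f0 / bandwidth
Step 2: Q = 298.0 / 7.52
Q = 39.6


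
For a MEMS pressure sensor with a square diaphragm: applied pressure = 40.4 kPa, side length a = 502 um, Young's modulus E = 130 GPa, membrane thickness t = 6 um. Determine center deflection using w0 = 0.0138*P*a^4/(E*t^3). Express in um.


Step 1: Convert pressure to compatible units (E is in GPa, so P in GPa).
P = 40.4 kPa = 40.4e-6 GPa
Step 2: Compute numerator: 0.0138 * P * a^4.
a^4 = 502^4 = 63506016016
numerator = 0.0138 * 40.4e-6 * 63506016016 = 3.540587e+04
Step 3: Compute denominator: E * t^3 = 130 * 6^3 = 28080
Step 4: w0 = numerator / denominator = 3.540587e+04 / 28080 = 1.2609 um


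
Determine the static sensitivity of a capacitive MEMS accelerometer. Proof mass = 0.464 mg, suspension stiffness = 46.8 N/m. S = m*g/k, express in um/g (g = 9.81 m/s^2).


Step 1: Convert mass: m = 0.464 mg = 4.64e-07 kg
Step 2: S = m * g / k = 4.64e-07 * 9.81 / 46.8
Step 3: S = 9.73e-08 m/g
Step 4: Convert to um/g: S = 0.097 um/g


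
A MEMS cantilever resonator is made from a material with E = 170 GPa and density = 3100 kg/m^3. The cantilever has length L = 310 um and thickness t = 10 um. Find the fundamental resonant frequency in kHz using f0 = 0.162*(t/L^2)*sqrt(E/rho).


Step 1: Convert units to SI.
t_SI = 10e-6 m, L_SI = 310e-6 m
Step 2: Calculate sqrt(E/rho).
sqrt(170e9 / 3100) = 7405.32 m/s
Step 3: Compute f0.
f0 = 0.162 * 10e-6 / (310e-6)^2 * 7405.32 = 124834.7 Hz = 124.83 kHz


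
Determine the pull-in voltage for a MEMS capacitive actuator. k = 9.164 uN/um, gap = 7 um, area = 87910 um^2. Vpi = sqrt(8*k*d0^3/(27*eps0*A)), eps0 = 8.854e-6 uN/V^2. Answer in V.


Step 1: Compute numerator: 8 * k * d0^3 = 8 * 9.164 * 7^3 = 25146.016
Step 2: Compute denominator: 27 * eps0 * A = 27 * 8.854e-6 * 87910 = 21.015589
Step 3: Vpi = sqrt(25146.016 / 21.015589)
Vpi = 34.59 V


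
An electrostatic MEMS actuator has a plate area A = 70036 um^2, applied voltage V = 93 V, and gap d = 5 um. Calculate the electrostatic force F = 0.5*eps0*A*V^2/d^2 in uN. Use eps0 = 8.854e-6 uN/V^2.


Step 1: Identify parameters.
eps0 = 8.854e-6 uN/V^2, A = 70036 um^2, V = 93 V, d = 5 um
Step 2: Compute V^2 = 93^2 = 8649
Step 3: Compute d^2 = 5^2 = 25
Step 4: F = 0.5 * 8.854e-6 * 70036 * 8649 / 25
F = 107.265 uN


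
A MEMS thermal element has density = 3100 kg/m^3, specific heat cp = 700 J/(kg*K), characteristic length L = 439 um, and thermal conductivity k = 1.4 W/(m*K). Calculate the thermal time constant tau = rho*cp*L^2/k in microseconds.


Step 1: Convert L to m: L = 439e-6 m
Step 2: L^2 = (439e-6)^2 = 1.92721e-07 m^2
Step 3: tau = 3100 * 700 * 1.92721e-07 / 1.4 = 2.9871755e-01 s
Step 4: Convert to microseconds (multiply by 1e6).
tau = 298717.55 us


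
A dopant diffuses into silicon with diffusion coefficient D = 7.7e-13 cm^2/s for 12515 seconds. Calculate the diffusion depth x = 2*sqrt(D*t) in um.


Step 1: Compute D*t = 7.7e-13 * 12515 = 9.63655e-09 cm^2
Step 2: sqrt(D*t) = 9.81659e-05 cm
Step 3: x = 2 * 9.81659e-05 cm = 1.963318e-04 cm
Step 4: Convert to um (1 cm = 1e4 um): x = 1.963 um


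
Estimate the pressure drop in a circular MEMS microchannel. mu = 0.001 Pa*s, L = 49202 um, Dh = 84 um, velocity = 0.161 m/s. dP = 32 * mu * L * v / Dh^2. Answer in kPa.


Step 1: Convert to SI: L = 49202e-6 m, Dh = 84e-6 m
Step 2: dP = 32 * 0.001 * 49202e-6 * 0.161 / (84e-6)^2
Step 3: dP = 35925.27 Pa
Step 4: Convert to kPa: dP = 35.93 kPa


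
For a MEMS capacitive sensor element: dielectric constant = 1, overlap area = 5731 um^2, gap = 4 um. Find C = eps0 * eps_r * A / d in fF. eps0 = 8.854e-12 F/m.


Step 1: Convert area to m^2: A = 5731e-12 m^2
Step 2: Convert gap to m: d = 4e-6 m
Step 3: C = eps0 * eps_r * A / d
C = 8.854e-12 * 1 * 5731e-12 / 4e-6
Step 4: Convert to fF (multiply by 1e15).
C = 12.69 fF


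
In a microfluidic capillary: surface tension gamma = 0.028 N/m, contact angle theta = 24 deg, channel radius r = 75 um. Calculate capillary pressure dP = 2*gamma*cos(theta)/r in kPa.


Step 1: cos(24 deg) = 0.9135
Step 2: Convert r to m: r = 75e-6 m
Step 3: dP = 2 * 0.028 * 0.9135 / 75e-6 = 682.1 Pa
Step 4: Convert Pa to kPa (divide by 1000).
dP = 0.68 kPa


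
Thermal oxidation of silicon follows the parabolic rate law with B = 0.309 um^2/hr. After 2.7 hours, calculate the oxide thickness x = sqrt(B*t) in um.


Step 1: Compute B*t = 0.309 * 2.7 = 0.8343
Step 2: x = sqrt(0.8343)
x = 0.913 um


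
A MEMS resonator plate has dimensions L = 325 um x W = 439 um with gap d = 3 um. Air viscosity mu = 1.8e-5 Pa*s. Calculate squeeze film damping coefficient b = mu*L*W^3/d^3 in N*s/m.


Step 1: Convert to SI.
L = 325e-6 m, W = 439e-6 m, d = 3e-6 m
Step 2: W^3 = (439e-6)^3 = 8.46e-11 m^3
Step 3: d^3 = (3e-6)^3 = 2.70e-17 m^3
Step 4: b = 1.8e-5 * 325e-6 * 8.46e-11 / 2.70e-17
b = 1.83e-02 N*s/m


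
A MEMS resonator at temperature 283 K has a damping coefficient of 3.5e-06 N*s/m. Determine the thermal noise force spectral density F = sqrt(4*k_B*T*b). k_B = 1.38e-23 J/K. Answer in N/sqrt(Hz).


Step 1: Compute 4 * k_B * T * b
= 4 * 1.38e-23 * 283 * 3.5e-06
= 5.4676e-26 N^2/Hz
Step 2: F_noise = sqrt(5.4676e-26)
F_noise = 2.34e-13 N/sqrt(Hz)


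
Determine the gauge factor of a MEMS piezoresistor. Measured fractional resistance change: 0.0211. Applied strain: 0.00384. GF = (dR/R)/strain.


Step 1: Identify values.
dR/R = 0.0211, strain = 0.00384
Step 2: GF = (dR/R) / strain = 0.0211 / 0.00384
GF = 5.5


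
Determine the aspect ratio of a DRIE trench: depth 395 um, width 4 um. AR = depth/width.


Step 1: AR = depth / width
Step 2: AR = 395 / 4
AR = 98.8


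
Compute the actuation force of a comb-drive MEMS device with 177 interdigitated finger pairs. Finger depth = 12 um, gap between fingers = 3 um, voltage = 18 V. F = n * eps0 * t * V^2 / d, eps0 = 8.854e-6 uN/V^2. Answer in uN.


Step 1: Parameters: n=177, eps0=8.854e-6 uN/V^2, t=12 um, V=18 V, d=3 um
Step 2: V^2 = 324
Step 3: F = 177 * 8.854e-6 * 12 * 324 / 3
F = 2.031 uN


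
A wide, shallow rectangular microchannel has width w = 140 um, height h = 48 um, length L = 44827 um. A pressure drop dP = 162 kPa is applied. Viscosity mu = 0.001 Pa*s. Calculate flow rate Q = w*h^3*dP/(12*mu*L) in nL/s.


Step 1: Convert all dimensions to SI (meters).
w = 140e-6 m, h = 48e-6 m, L = 44827e-6 m, dP = 162e3 Pa
Step 2: Q = w * h^3 * dP / (12 * mu * L)
Q = 140e-6 * (48e-6)^3 * 162e3 / (12 * 0.001 * 44827e-6) = 4.6627898e-09 m^3/s
Step 3: Convert Q from m^3/s to nL/s (1 m^3 = 1e12 nL, so multiply by 1e12).
Q = 4662.79 nL/s


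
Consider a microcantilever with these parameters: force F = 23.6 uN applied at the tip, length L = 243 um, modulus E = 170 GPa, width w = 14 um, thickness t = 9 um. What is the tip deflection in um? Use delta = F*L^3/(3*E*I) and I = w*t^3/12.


Step 1: Calculate the second moment of area.
I = w * t^3 / 12 = 14 * 9^3 / 12 = 850.5 um^4
Step 2: Convert E to consistent units (1 GPa = 1000 uN/um^2).
E = 170 GPa = 170000 uN/um^2
Step 3: Calculate tip deflection.
delta = F * L^3 / (3 * E * I)
delta = 23.6 * 243^3 / (3 * 170000 * 850.5)
delta = 0.7807 um


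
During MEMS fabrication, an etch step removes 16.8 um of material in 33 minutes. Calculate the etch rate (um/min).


Step 1: Etch rate = depth / time
Step 2: rate = 16.8 / 33
rate = 0.509 um/min


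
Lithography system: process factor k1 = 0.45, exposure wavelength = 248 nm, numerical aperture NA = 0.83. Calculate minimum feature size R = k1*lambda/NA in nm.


Step 1: Identify values: k1 = 0.45, lambda = 248 nm, NA = 0.83
Step 2: R = k1 * lambda / NA
R = 0.45 * 248 / 0.83
R = 134.5 nm


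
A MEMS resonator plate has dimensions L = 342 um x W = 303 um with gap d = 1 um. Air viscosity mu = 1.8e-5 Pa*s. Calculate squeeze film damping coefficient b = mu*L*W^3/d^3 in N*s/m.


Step 1: Convert to SI.
L = 342e-6 m, W = 303e-6 m, d = 1e-6 m
Step 2: W^3 = (303e-6)^3 = 2.78e-11 m^3
Step 3: d^3 = (1e-6)^3 = 1.00e-18 m^3
Step 4: b = 1.8e-5 * 342e-6 * 2.78e-11 / 1.00e-18
b = 1.71e-01 N*s/m


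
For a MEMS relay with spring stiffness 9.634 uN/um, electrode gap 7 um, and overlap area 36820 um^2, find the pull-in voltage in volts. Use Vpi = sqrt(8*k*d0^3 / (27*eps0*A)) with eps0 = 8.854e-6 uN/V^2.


Step 1: Compute numerator: 8 * k * d0^3 = 8 * 9.634 * 7^3 = 26435.696
Step 2: Compute denominator: 27 * eps0 * A = 27 * 8.854e-6 * 36820 = 8.802116
Step 3: Vpi = sqrt(26435.696 / 8.802116)
Vpi = 54.8 V


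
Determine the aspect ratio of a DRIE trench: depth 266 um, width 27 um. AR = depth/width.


Step 1: AR = depth / width
Step 2: AR = 266 / 27
AR = 9.9


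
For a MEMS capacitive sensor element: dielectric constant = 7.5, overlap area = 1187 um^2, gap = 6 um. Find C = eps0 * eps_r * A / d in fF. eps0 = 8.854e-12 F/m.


Step 1: Convert area to m^2: A = 1187e-12 m^2
Step 2: Convert gap to m: d = 6e-6 m
Step 3: C = eps0 * eps_r * A / d
C = 8.854e-12 * 7.5 * 1187e-12 / 6e-6
Step 4: Convert to fF (multiply by 1e15).
C = 13.14 fF


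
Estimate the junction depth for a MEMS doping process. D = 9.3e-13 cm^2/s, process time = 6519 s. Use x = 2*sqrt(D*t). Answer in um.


Step 1: Compute D*t = 9.3e-13 * 6519 = 6.06267e-09 cm^2
Step 2: sqrt(D*t) = 7.78631e-05 cm
Step 3: x = 2 * 7.78631e-05 cm = 1.557262e-04 cm
Step 4: Convert to um (1 cm = 1e4 um): x = 1.557 um


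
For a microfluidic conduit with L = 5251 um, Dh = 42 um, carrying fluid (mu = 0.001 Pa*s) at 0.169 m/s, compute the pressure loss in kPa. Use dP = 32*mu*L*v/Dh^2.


Step 1: Convert to SI: L = 5251e-6 m, Dh = 42e-6 m
Step 2: dP = 32 * 0.001 * 5251e-6 * 0.169 / (42e-6)^2
Step 3: dP = 16098.30 Pa
Step 4: Convert to kPa: dP = 16.1 kPa


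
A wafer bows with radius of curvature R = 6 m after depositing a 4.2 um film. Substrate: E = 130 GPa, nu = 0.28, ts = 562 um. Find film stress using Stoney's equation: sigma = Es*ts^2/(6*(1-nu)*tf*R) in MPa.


Step 1: Compute numerator: Es * ts^2 = 130 * 562^2 = 41059720 (GPa*um^2)
Step 2: Compute denominator (R in um): 6*(1-nu)*tf*R = 6*0.72*4.2*6e6 = 108864000.0 (um^2)
Step 3: sigma (GPa) = 41059720 / 108864000.0 = 3.77165e-01 GPa
Step 4: Convert to MPa (x1000): sigma = 377.2 MPa


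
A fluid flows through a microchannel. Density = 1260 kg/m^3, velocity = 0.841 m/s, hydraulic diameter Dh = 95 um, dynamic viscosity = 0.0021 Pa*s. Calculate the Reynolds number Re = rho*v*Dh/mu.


Step 1: Convert Dh to meters: Dh = 95e-6 m
Step 2: Re = rho * v * Dh / mu
Re = 1260 * 0.841 * 95e-6 / 0.0021
Re = 47.937


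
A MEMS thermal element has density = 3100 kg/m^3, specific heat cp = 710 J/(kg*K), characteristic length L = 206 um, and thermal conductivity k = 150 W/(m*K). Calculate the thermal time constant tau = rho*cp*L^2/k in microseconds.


Step 1: Convert L to m: L = 206e-6 m
Step 2: L^2 = (206e-6)^2 = 4.2436e-08 m^2
Step 3: tau = 3100 * 710 * 4.2436e-08 / 150 = 6.2267757e-04 s
Step 4: Convert to microseconds (multiply by 1e6).
tau = 622.678 us


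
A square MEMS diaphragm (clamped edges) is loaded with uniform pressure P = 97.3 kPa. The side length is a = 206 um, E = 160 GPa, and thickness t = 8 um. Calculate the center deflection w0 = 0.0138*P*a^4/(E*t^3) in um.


Step 1: Convert pressure to compatible units (E is in GPa, so P in GPa).
P = 97.3 kPa = 97.3e-6 GPa
Step 2: Compute numerator: 0.0138 * P * a^4.
a^4 = 206^4 = 1800814096
numerator = 0.0138 * 97.3e-6 * 1800814096 = 2.418e+03
Step 3: Compute denominator: E * t^3 = 160 * 8^3 = 81920
Step 4: w0 = numerator / denominator = 2.418e+03 / 81920 = 0.0295 um


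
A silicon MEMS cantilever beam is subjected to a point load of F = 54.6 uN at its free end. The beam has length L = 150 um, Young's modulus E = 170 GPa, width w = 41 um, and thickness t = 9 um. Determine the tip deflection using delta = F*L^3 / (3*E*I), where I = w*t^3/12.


Step 1: Calculate the second moment of area.
I = w * t^3 / 12 = 41 * 9^3 / 12 = 2490.75 um^4
Step 2: Convert E to consistent units (1 GPa = 1000 uN/um^2).
E = 170 GPa = 170000 uN/um^2
Step 3: Calculate tip deflection.
delta = F * L^3 / (3 * E * I)
delta = 54.6 * 150^3 / (3 * 170000 * 2490.75)
delta = 0.1451 um


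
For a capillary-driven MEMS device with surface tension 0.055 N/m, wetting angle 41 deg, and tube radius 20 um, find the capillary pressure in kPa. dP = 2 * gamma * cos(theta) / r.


Step 1: cos(41 deg) = 0.7547
Step 2: Convert r to m: r = 20e-6 m
Step 3: dP = 2 * 0.055 * 0.7547 / 20e-6 = 4150.9 Pa
Step 4: Convert Pa to kPa (divide by 1000).
dP = 4.15 kPa


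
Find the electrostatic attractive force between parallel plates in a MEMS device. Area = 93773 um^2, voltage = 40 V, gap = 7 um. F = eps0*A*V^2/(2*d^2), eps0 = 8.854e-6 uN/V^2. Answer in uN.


Step 1: Identify parameters.
eps0 = 8.854e-6 uN/V^2, A = 93773 um^2, V = 40 V, d = 7 um
Step 2: Compute V^2 = 40^2 = 1600
Step 3: Compute d^2 = 7^2 = 49
Step 4: F = 0.5 * 8.854e-6 * 93773 * 1600 / 49
F = 13.555 uN


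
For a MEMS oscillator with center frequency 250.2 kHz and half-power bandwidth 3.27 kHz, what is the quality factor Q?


Step 1: Q = f0 / bandwidth
Step 2: Q = 250.2 / 3.27
Q = 76.5


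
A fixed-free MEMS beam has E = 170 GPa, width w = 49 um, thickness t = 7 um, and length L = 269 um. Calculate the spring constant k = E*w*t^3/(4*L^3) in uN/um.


Step 1: Convert E to consistent units (1 GPa = 1000 uN/um^2).
E = 170 GPa = 170000 uN/um^2
Step 2: Compute t^3 = 7^3 = 343
Step 3: Compute L^3 = 269^3 = 19465109
Step 4: k = 170000 * 49 * 343 / (4 * 19465109)
k = 36.6963 uN/um


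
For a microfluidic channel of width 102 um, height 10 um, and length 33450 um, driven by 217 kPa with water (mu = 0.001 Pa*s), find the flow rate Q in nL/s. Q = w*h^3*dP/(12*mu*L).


Step 1: Convert all dimensions to SI (meters).
w = 102e-6 m, h = 10e-6 m, L = 33450e-6 m, dP = 217e3 Pa
Step 2: Q = w * h^3 * dP / (12 * mu * L)
Q = 102e-6 * (10e-6)^3 * 217e3 / (12 * 0.001 * 33450e-6) = 5.5142e-11 m^3/s
Step 3: Convert Q from m^3/s to nL/s (1 m^3 = 1e12 nL, so multiply by 1e12).
Q = 55.142 nL/s


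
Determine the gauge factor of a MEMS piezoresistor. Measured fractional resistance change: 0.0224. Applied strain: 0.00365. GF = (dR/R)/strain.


Step 1: Identify values.
dR/R = 0.0224, strain = 0.00365
Step 2: GF = (dR/R) / strain = 0.0224 / 0.00365
GF = 6.1


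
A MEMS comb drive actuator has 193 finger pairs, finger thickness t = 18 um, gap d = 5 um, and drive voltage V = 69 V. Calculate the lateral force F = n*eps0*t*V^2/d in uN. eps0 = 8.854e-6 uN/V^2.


Step 1: Parameters: n=193, eps0=8.854e-6 uN/V^2, t=18 um, V=69 V, d=5 um
Step 2: V^2 = 4761
Step 3: F = 193 * 8.854e-6 * 18 * 4761 / 5
F = 29.289 uN


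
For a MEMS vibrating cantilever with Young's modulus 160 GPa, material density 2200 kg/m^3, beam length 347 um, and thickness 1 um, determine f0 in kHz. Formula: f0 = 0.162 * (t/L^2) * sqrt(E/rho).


Step 1: Convert units to SI.
t_SI = 1e-6 m, L_SI = 347e-6 m
Step 2: Calculate sqrt(E/rho).
sqrt(160e9 / 2200) = 8528.03 m/s
Step 3: Compute f0.
f0 = 0.162 * 1e-6 / (347e-6)^2 * 8528.03 = 11473.7 Hz = 11.47 kHz


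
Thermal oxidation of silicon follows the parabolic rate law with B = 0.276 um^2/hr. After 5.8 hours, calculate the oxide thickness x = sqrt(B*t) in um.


Step 1: Compute B*t = 0.276 * 5.8 = 1.6008
Step 2: x = sqrt(1.6008)
x = 1.265 um


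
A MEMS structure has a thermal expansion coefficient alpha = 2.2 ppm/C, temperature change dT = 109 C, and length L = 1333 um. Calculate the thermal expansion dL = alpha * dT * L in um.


Step 1: Convert CTE: alpha = 2.2 ppm/C = 2.2e-6 /C
Step 2: dL = 2.2e-6 * 109 * 1333
dL = 0.3197 um


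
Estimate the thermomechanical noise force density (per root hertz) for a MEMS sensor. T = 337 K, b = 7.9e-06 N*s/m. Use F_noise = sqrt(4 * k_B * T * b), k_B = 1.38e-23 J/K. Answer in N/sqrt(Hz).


Step 1: Compute 4 * k_B * T * b
= 4 * 1.38e-23 * 337 * 7.9e-06
= 1.4696e-25 N^2/Hz
Step 2: F_noise = sqrt(1.4696e-25)
F_noise = 3.83e-13 N/sqrt(Hz)


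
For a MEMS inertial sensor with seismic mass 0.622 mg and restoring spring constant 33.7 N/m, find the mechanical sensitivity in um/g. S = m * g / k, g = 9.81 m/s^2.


Step 1: Convert mass: m = 0.622 mg = 6.22e-07 kg
Step 2: S = m * g / k = 6.22e-07 * 9.81 / 33.7
Step 3: S = 1.81e-07 m/g
Step 4: Convert to um/g: S = 0.181 um/g


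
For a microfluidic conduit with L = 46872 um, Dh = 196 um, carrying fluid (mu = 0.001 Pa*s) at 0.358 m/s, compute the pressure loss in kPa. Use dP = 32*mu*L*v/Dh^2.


Step 1: Convert to SI: L = 46872e-6 m, Dh = 196e-6 m
Step 2: dP = 32 * 0.001 * 46872e-6 * 0.358 / (196e-6)^2
Step 3: dP = 13977.66 Pa
Step 4: Convert to kPa: dP = 13.98 kPa


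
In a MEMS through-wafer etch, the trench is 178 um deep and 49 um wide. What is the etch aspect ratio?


Step 1: AR = depth / width
Step 2: AR = 178 / 49
AR = 3.6


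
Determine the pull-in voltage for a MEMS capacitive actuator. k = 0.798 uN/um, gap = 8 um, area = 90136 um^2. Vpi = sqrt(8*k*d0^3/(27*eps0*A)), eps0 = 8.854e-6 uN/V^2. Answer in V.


Step 1: Compute numerator: 8 * k * d0^3 = 8 * 0.798 * 8^3 = 3268.608
Step 2: Compute denominator: 27 * eps0 * A = 27 * 8.854e-6 * 90136 = 21.547732
Step 3: Vpi = sqrt(3268.608 / 21.547732)
Vpi = 12.32 V


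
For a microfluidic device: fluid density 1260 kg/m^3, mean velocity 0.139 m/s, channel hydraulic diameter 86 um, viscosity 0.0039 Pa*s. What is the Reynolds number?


Step 1: Convert Dh to meters: Dh = 86e-6 m
Step 2: Re = rho * v * Dh / mu
Re = 1260 * 0.139 * 86e-6 / 0.0039
Re = 3.862


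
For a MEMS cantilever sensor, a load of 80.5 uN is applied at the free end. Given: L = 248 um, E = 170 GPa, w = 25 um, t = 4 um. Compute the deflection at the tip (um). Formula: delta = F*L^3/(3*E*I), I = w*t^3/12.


Step 1: Calculate the second moment of area.
I = w * t^3 / 12 = 25 * 4^3 / 12 = 133.3333 um^4
Step 2: Convert E to consistent units (1 GPa = 1000 uN/um^2).
E = 170 GPa = 170000 uN/um^2
Step 3: Calculate tip deflection.
delta = F * L^3 / (3 * E * I)
delta = 80.5 * 248^3 / (3 * 170000 * 133.3333)
delta = 18.0569 um


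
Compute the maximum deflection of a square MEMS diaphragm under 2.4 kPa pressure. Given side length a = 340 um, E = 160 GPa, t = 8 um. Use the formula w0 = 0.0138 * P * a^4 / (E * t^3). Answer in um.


Step 1: Convert pressure to compatible units (E is in GPa, so P in GPa).
P = 2.4 kPa = 2.4e-6 GPa
Step 2: Compute numerator: 0.0138 * P * a^4.
a^4 = 340^4 = 13363360000
numerator = 0.0138 * 2.4e-6 * 13363360000 = 4.426e+02
Step 3: Compute denominator: E * t^3 = 160 * 8^3 = 81920
Step 4: w0 = numerator / denominator = 4.426e+02 / 81920 = 0.0054 um


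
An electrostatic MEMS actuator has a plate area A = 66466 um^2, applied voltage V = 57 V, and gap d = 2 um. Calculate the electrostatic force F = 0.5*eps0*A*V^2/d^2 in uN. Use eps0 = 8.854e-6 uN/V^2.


Step 1: Identify parameters.
eps0 = 8.854e-6 uN/V^2, A = 66466 um^2, V = 57 V, d = 2 um
Step 2: Compute V^2 = 57^2 = 3249
Step 3: Compute d^2 = 2^2 = 4
Step 4: F = 0.5 * 8.854e-6 * 66466 * 3249 / 4
F = 239.0 uN


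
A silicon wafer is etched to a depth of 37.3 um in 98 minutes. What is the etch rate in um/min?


Step 1: Etch rate = depth / time
Step 2: rate = 37.3 / 98
rate = 0.381 um/min


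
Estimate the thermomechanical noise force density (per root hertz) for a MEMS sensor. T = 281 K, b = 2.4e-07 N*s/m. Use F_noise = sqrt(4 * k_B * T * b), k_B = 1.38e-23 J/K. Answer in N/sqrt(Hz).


Step 1: Compute 4 * k_B * T * b
= 4 * 1.38e-23 * 281 * 2.4e-07
= 3.7227e-27 N^2/Hz
Step 2: F_noise = sqrt(3.7227e-27)
F_noise = 6.10e-14 N/sqrt(Hz)


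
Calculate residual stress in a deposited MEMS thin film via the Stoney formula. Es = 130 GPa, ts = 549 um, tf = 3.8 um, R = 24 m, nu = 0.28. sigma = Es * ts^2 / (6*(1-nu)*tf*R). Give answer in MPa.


Step 1: Compute numerator: Es * ts^2 = 130 * 549^2 = 39182130 (GPa*um^2)
Step 2: Compute denominator (R in um): 6*(1-nu)*tf*R = 6*0.72*3.8*24e6 = 393984000.0 (um^2)
Step 3: sigma (GPa) = 39182130 / 393984000.0 = 9.9451e-02 GPa
Step 4: Convert to MPa (x1000): sigma = 99.5 MPa


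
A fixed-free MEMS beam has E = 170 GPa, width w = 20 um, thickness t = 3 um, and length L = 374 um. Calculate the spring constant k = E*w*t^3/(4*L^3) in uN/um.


Step 1: Convert E to consistent units (1 GPa = 1000 uN/um^2).
E = 170 GPa = 170000 uN/um^2
Step 2: Compute t^3 = 3^3 = 27
Step 3: Compute L^3 = 374^3 = 52313624
Step 4: k = 170000 * 20 * 27 / (4 * 52313624)
k = 0.4387 uN/um


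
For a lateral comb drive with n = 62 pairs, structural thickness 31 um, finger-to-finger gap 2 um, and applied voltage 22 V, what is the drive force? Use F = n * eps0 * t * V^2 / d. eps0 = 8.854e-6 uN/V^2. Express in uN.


Step 1: Parameters: n=62, eps0=8.854e-6 uN/V^2, t=31 um, V=22 V, d=2 um
Step 2: V^2 = 484
Step 3: F = 62 * 8.854e-6 * 31 * 484 / 2
F = 4.118 uN


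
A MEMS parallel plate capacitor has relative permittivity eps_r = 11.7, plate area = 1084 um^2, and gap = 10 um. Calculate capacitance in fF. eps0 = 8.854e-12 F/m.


Step 1: Convert area to m^2: A = 1084e-12 m^2
Step 2: Convert gap to m: d = 10e-6 m
Step 3: C = eps0 * eps_r * A / d
C = 8.854e-12 * 11.7 * 1084e-12 / 10e-6
Step 4: Convert to fF (multiply by 1e15).
C = 11.23 fF


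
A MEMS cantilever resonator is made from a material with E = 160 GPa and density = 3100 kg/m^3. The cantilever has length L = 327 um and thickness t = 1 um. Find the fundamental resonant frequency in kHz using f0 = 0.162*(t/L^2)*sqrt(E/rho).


Step 1: Convert units to SI.
t_SI = 1e-6 m, L_SI = 327e-6 m
Step 2: Calculate sqrt(E/rho).
sqrt(160e9 / 3100) = 7184.21 m/s
Step 3: Compute f0.
f0 = 0.162 * 1e-6 / (327e-6)^2 * 7184.21 = 10884.3 Hz = 10.88 kHz


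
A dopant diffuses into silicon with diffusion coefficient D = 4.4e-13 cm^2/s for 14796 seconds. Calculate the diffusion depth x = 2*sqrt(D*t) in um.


Step 1: Compute D*t = 4.4e-13 * 14796 = 6.51024e-09 cm^2
Step 2: sqrt(D*t) = 8.06861e-05 cm
Step 3: x = 2 * 8.06861e-05 cm = 1.613722e-04 cm
Step 4: Convert to um (1 cm = 1e4 um): x = 1.614 um


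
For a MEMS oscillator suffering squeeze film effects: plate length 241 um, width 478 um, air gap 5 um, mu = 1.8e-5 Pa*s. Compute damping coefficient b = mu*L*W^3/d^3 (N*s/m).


Step 1: Convert to SI.
L = 241e-6 m, W = 478e-6 m, d = 5e-6 m
Step 2: W^3 = (478e-6)^3 = 1.09e-10 m^3
Step 3: d^3 = (5e-6)^3 = 1.25e-16 m^3
Step 4: b = 1.8e-5 * 241e-6 * 1.09e-10 / 1.25e-16
b = 3.79e-03 N*s/m


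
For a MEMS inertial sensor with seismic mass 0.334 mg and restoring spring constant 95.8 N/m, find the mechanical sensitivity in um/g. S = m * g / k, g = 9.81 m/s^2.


Step 1: Convert mass: m = 0.334 mg = 3.34e-07 kg
Step 2: S = m * g / k = 3.34e-07 * 9.81 / 95.8
Step 3: S = 3.42e-08 m/g
Step 4: Convert to um/g: S = 0.034 um/g


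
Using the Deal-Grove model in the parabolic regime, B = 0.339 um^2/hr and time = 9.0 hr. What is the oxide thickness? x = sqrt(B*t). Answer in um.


Step 1: Compute B*t = 0.339 * 9.0 = 3.051
Step 2: x = sqrt(3.051)
x = 1.747 um


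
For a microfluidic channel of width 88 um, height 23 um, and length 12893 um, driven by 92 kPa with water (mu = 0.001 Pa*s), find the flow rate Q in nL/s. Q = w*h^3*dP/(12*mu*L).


Step 1: Convert all dimensions to SI (meters).
w = 88e-6 m, h = 23e-6 m, L = 12893e-6 m, dP = 92e3 Pa
Step 2: Q = w * h^3 * dP / (12 * mu * L)
Q = 88e-6 * (23e-6)^3 * 92e3 / (12 * 0.001 * 12893e-6) = 6.3667644e-10 m^3/s
Step 3: Convert Q from m^3/s to nL/s (1 m^3 = 1e12 nL, so multiply by 1e12).
Q = 636.676 nL/s


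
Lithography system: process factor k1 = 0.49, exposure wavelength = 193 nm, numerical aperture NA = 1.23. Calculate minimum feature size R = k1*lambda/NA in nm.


Step 1: Identify values: k1 = 0.49, lambda = 193 nm, NA = 1.23
Step 2: R = k1 * lambda / NA
R = 0.49 * 193 / 1.23
R = 76.9 nm
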